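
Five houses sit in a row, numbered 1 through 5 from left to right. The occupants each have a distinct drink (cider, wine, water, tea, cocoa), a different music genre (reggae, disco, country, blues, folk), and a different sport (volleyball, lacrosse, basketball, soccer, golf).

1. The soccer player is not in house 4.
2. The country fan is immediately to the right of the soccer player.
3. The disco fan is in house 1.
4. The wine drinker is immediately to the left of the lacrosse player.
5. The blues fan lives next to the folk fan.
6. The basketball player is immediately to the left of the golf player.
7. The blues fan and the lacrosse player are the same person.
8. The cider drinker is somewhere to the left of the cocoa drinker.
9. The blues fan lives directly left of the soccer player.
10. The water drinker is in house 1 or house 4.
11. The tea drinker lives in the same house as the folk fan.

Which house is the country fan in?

4

The disco fan is in house 1 (clue 3).
Clue 9 places the blues fan in house 2.
By clue 9, the soccer player is in house 3.
Clue 2 places the country fan in house 4.
Clue 5 places the folk fan in house 3.
The lacrosse player is in house 2 (clue 7).
The tea drinker is in house 3 (clue 11).
That leaves cocoa as the drink for house 5.
That leaves reggae as the music genre for house 5.
That leaves golf as the sport for house 5.
The wine drinker is in house 1 (clue 4).
The basketball player is in house 4 (clue 6).
The only drink still possible for house 2 is cider.
So house 4 gets water for drink.
That leaves volleyball as the sport for house 1.
So: house 1 = wine/disco/volleyball, house 2 = cider/blues/lacrosse, house 3 = tea/folk/soccer, house 4 = water/country/basketball, house 5 = cocoa/reggae/golf.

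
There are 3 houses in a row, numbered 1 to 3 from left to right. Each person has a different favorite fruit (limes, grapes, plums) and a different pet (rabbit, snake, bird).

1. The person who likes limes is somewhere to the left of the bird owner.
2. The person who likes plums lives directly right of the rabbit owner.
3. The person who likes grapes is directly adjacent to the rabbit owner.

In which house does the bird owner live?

The person who likes limes is narrowed to house 1 or 2; consider each.
Placing it in house 1 leads to a contradiction, so it's in house 2.
Clue 1: the bird owner is in house 3.
The only favorite fruit still possible for house 1 is grapes.
House 3 favorite fruit: only plums fits.
Clue 2: the rabbit owner is in house 2.
That leaves snake as the pet for house 1.
So: house 1 = grapes/snake, house 2 = limes/rabbit, house 3 = plums/bird.

3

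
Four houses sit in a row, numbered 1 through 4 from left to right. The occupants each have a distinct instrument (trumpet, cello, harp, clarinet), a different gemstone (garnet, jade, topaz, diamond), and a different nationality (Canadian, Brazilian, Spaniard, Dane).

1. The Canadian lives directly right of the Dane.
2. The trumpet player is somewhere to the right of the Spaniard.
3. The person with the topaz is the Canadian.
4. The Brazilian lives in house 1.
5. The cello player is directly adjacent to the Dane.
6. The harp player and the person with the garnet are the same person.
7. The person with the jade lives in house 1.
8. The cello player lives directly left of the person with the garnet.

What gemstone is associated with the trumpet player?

Clue 4: the Brazilian is in house 1.
By clue 7, the person with the jade is in house 1.
So house 4 gets Canadian for nationality.
From clue 1, the Dane must be in house 3.
The person with the topaz is in house 4 (clue 3).
By clue 5, the cello player is in house 2.
Clue 8: the person with the garnet is in house 3.
House 1 instrument: only clarinet fits.
That leaves diamond as the gemstone for house 2.
House 2's nationality must be Spaniard (nothing else left).
From clue 6, the harp player must be in house 3.
That leaves trumpet as the instrument for house 4.
So: house 1 = clarinet/jade/Brazilian, house 2 = cello/diamond/Spaniard, house 3 = harp/garnet/Dane, house 4 = trumpet/topaz/Canadian.

topaz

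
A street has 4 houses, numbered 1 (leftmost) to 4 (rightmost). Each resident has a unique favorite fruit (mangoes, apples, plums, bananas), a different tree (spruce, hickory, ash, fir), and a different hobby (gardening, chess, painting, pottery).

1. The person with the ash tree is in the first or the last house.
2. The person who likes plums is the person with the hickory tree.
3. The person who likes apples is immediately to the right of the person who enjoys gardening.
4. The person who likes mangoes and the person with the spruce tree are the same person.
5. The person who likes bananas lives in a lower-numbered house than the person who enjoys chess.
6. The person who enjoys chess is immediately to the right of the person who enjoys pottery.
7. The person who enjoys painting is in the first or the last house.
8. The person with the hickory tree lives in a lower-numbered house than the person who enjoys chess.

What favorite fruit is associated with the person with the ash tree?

The person with the ash tree is narrowed to house 1 or 4; consider each.
Placing it in house 4 leads to a contradiction, so it's in house 1.
House 1's favorite fruit must be bananas (nothing else left).
The person who likes plums is narrowed to house 2 or 3; consider each.
Placing it in house 3 leads to a contradiction, so it's in house 2.
By clue 2, the person with the hickory tree is in house 2.
House 1 hobby: only painting fits.
House 4 hobby: only chess fits.
From clue 6, the person who enjoys pottery must be in house 3.
House 2's hobby must be gardening (nothing else left).
From clue 3, the person who likes apples must be in house 3.
The only favorite fruit still possible for house 4 is mangoes.
By clue 4, the person with the spruce tree is in house 4.
So house 3 gets fir for tree.
So: house 1 = bananas/ash/painting, house 2 = plums/hickory/gardening, house 3 = apples/fir/pottery, house 4 = mangoes/spruce/chess.

bananas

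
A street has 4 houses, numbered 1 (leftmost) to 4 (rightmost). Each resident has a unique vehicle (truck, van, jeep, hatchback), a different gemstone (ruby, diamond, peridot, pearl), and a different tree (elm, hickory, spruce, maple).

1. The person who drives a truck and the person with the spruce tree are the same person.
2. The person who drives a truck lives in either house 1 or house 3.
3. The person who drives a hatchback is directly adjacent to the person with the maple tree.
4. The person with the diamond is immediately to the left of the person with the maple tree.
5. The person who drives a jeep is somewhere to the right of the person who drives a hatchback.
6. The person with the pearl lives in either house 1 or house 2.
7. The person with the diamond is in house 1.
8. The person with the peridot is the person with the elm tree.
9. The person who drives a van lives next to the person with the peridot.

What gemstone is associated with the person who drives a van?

Clue 7 places the person with the diamond in house 1.
House 2 gemstone: only pearl fits.
Clue 4: the person with the maple tree is in house 2.
The person who drives a hatchback is narrowed to house 1 or 3; consider each.
Placing it in house 1 leads to a contradiction, so it's in house 3.
Clue 5 places the person who drives a jeep in house 4.
So house 1 gets truck for vehicle.
So house 2 gets van for vehicle.
From clue 1, the person with the spruce tree must be in house 1.
By clue 9, the person with the peridot is in house 3.
House 4's gemstone must be ruby (nothing else left).
Clue 8: the person with the elm tree is in house 3.
The only tree still possible for house 4 is hickory.
So: house 1 = truck/diamond/spruce, house 2 = van/pearl/maple, house 3 = hatchback/peridot/elm, house 4 = jeep/ruby/hickory.

pearl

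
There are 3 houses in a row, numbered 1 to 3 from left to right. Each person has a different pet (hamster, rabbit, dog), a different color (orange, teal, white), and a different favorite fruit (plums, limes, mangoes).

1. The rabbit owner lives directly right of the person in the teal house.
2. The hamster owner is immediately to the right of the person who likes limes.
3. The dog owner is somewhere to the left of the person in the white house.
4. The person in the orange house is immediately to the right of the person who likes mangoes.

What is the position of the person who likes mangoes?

1

House 1 pet: only dog fits.
So house 1 gets teal for color.
The only favorite fruit still possible for house 3 is plums.
Clue 1 places the rabbit owner in house 2.
That leaves hamster as the pet for house 3.
Clue 2: the person who likes limes is in house 2.
House 1's favorite fruit must be mangoes (nothing else left).
By clue 4, the person in the orange house is in house 2.
So house 3 gets white for color.
So: house 1 = dog/teal/mangoes, house 2 = rabbit/orange/limes, house 3 = hamster/white/plums.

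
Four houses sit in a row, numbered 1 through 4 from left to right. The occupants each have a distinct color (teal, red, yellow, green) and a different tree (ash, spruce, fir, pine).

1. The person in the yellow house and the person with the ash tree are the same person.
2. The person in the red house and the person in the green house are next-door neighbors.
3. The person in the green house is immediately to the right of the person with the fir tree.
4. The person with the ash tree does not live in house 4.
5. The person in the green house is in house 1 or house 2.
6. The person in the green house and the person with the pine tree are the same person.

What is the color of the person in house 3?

From clue 5, the person in the green house must be in house 2.
The person with the pine tree is in house 2 (clue 6).
House 4's tree must be spruce (nothing else left).
From clue 3, the person with the fir tree must be in house 1.
House 4 color: only teal fits.
So house 3 gets ash for tree.
By clue 1, the person in the yellow house is in house 3.
House 1 color: only red fits.
So: house 1 = red/fir, house 2 = green/pine, house 3 = yellow/ash, house 4 = teal/spruce.

yellow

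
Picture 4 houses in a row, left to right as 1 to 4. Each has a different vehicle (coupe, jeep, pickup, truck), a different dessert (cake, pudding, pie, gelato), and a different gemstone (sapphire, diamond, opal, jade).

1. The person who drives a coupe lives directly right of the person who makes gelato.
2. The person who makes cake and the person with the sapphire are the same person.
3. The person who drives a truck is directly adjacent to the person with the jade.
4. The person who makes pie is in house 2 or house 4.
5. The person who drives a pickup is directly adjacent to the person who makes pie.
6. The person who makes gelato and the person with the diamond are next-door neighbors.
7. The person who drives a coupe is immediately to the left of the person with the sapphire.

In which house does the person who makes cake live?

3

The person who drives a coupe is narrowed to house 2 or 3; consider each.
Placing it in house 3 leads to a contradiction, so it's in house 2.
The person who makes gelato is in house 1 (clue 1).
The person with the diamond is in house 2 (clue 6).
Clue 7: the person with the sapphire is in house 3.
By clue 2, the person who makes cake is in house 3.
From clue 3, the person who drives a truck must be in house 3.
By clue 3, the person with the jade is in house 4.
The only vehicle still possible for house 4 is jeep.
That leaves opal as the gemstone for house 1.
Clue 5 places the person who makes pie in house 2.
So house 1 gets pickup for vehicle.
The only dessert still possible for house 4 is pudding.
So: house 1 = pickup/gelato/opal, house 2 = coupe/pie/diamond, house 3 = truck/cake/sapphire, house 4 = jeep/pudding/jade.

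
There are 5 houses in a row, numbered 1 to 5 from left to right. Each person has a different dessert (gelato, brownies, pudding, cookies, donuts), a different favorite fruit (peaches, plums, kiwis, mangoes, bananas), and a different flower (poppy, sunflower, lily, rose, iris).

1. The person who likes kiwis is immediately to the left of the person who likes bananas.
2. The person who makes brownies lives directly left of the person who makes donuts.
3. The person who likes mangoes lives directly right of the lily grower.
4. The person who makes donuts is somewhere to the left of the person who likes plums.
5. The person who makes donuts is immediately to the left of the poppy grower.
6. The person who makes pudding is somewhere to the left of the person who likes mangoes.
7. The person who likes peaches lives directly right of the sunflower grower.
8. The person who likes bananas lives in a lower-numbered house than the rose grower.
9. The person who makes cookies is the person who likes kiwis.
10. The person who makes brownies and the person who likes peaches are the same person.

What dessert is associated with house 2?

The only dessert still possible for house 5 is gelato.
So house 1 gets kiwis for favorite fruit.
Clue 1: the person who likes bananas is in house 2.
Clue 9: the person who makes cookies is in house 1.
From clue 7, the sunflower grower must be in house 2.
The person who makes brownies is in house 3 (clue 10).
House 2 dessert: only pudding fits.
The only dessert still possible for house 4 is donuts.
House 3's favorite fruit must be peaches (nothing else left).
The only flower still possible for house 1 is iris.
The person who likes plums is in house 5 (clue 4).
The poppy grower is in house 5 (clue 5).
So house 4 gets mangoes for favorite fruit.
Clue 3 places the lily grower in house 3.
House 4 flower: only rose fits.
So: house 1 = cookies/kiwis/iris, house 2 = pudding/bananas/sunflower, house 3 = brownies/peaches/lily, house 4 = donuts/mangoes/rose, house 5 = gelato/plums/poppy.

pudding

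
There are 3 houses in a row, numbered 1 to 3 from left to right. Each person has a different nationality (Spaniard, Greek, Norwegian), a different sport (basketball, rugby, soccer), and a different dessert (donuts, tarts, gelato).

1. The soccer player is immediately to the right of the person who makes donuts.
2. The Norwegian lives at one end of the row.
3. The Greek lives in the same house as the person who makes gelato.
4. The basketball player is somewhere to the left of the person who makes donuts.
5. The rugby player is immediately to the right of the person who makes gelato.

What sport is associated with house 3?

The basketball player is in house 1 (clue 4).
Clue 4 places the person who makes donuts in house 2.
The only dessert still possible for house 1 is gelato.
House 3 dessert: only tarts fits.
From clue 1, the soccer player must be in house 3.
Clue 3 places the Greek in house 1.
Clue 5 places the rugby player in house 2.
House 2 nationality: only Spaniard fits.
So house 3 gets Norwegian for nationality.
So: house 1 = Greek/basketball/gelato, house 2 = Spaniard/rugby/donuts, house 3 = Norwegian/soccer/tarts.

soccer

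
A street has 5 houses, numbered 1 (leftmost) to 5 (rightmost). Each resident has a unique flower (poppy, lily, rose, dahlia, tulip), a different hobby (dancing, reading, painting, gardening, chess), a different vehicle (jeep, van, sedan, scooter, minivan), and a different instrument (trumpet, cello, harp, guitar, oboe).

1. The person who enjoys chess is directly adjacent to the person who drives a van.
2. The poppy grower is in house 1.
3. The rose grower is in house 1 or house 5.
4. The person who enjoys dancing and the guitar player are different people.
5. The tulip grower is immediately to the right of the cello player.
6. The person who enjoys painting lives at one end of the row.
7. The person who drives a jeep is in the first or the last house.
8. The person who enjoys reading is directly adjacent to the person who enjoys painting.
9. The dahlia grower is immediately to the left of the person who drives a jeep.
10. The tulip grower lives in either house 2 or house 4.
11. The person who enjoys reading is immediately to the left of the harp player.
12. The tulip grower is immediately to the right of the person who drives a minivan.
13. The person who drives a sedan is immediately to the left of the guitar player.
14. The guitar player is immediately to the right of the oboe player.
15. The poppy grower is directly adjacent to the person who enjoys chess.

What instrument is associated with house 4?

trumpet

The poppy grower is in house 1 (clue 2).
Clue 9 places the dahlia grower in house 4.
From clue 9, the person who drives a jeep must be in house 5.
By clue 15, the person who enjoys chess is in house 2.
House 2 flower: only tulip fits.
That leaves lily as the flower for house 3.
House 5's flower must be rose (nothing else left).
From clue 5, the cello player must be in house 1.
From clue 8, the person who enjoys painting must be in house 5.
The harp player is in house 5 (clue 11).
Clue 12 places the person who drives a minivan in house 1.
House 4's hobby must be reading (nothing else left).
House 2's vehicle must be sedan (nothing else left).
That leaves van as the vehicle for house 3.
The only vehicle still possible for house 4 is scooter.
Clue 13 places the guitar player in house 3.
By clue 14, the oboe player is in house 2.
That leaves trumpet as the instrument for house 4.
The person who enjoys dancing is in house 1 (clue 4).
House 3 hobby: only gardening fits.
So: house 1 = poppy/dancing/minivan/cello, house 2 = tulip/chess/sedan/oboe, house 3 = lily/gardening/van/guitar, house 4 = dahlia/reading/scooter/trumpet, house 5 = rose/painting/jeep/harp.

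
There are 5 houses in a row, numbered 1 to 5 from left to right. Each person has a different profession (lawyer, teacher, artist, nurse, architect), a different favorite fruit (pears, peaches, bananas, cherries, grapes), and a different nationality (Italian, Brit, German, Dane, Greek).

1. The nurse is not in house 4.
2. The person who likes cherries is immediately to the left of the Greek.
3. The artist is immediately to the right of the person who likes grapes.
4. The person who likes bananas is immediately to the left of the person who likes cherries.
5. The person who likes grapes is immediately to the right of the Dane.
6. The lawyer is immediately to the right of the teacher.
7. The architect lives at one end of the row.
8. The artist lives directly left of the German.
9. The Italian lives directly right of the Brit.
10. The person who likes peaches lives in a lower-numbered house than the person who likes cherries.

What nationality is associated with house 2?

The only favorite fruit still possible for house 5 is pears.
House 4 favorite fruit: only cherries fits.
Clue 2: the Greek is in house 5.
From clue 4, the person who likes bananas must be in house 3.
House 1's favorite fruit must be peaches (nothing else left).
The only favorite fruit still possible for house 2 is grapes.
Clue 3 places the artist in house 3.
Clue 5: the Dane is in house 1.
That leaves German as the nationality for house 4.
By clue 9, the Italian is in house 3.
From clue 9, the Brit must be in house 2.
So house 4 gets teacher for profession.
Clue 6: the lawyer is in house 5.
So house 1 gets architect for profession.
So house 2 gets nurse for profession.
So: house 1 = architect/peaches/Dane, house 2 = nurse/grapes/Brit, house 3 = artist/bananas/Italian, house 4 = teacher/cherries/German, house 5 = lawyer/pears/Greek.

Brit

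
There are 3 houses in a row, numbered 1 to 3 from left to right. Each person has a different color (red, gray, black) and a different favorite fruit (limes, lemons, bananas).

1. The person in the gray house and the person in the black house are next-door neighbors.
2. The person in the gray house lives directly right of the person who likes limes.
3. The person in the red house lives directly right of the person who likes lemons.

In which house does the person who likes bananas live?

3

That leaves black as the color for house 1.
That leaves bananas as the favorite fruit for house 3.
The person in the gray house is in house 2 (clue 1).
By clue 2, the person who likes limes is in house 1.
That leaves red as the color for house 3.
House 2 favorite fruit: only lemons fits.
So: house 1 = black/limes, house 2 = gray/lemons, house 3 = red/bananas.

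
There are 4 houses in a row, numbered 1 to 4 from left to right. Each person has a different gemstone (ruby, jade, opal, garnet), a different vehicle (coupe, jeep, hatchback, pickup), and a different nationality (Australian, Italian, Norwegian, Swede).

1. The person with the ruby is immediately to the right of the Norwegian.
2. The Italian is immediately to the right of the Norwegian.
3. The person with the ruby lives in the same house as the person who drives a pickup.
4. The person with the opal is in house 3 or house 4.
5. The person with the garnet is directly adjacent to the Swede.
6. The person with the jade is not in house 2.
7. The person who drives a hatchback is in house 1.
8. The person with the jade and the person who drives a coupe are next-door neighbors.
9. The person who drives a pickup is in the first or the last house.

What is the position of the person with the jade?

Clue 7 places the person who drives a hatchback in house 1.
Clue 9: the person who drives a pickup is in house 4.
From clue 3, the person with the ruby must be in house 4.
The only gemstone still possible for house 2 is garnet.
That leaves opal as the gemstone for house 3.
Clue 1 places the Norwegian in house 3.
The Italian is in house 4 (clue 2).
Clue 8 places the person who drives a coupe in house 2.
House 1's gemstone must be jade (nothing else left).
So house 3 gets jeep for vehicle.
So house 1 gets Swede for nationality.
House 2 nationality: only Australian fits.
So: house 1 = jade/hatchback/Swede, house 2 = garnet/coupe/Australian, house 3 = opal/jeep/Norwegian, house 4 = ruby/pickup/Italian.

1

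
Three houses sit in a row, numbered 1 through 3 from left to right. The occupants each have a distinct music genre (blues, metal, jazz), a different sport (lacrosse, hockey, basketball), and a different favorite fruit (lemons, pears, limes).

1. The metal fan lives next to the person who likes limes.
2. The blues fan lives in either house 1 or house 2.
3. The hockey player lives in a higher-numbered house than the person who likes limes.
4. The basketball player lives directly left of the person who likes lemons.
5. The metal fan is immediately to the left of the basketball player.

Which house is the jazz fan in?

The metal fan is in house 1 (clue 5).
From clue 5, the basketball player must be in house 2.
The only music genre still possible for house 3 is jazz.
House 1 sport: only lacrosse fits.
House 3's sport must be hockey (nothing else left).
Clue 1 places the person who likes limes in house 2.
By clue 4, the person who likes lemons is in house 3.
That leaves blues as the music genre for house 2.
So house 1 gets pears for favorite fruit.
So: house 1 = metal/lacrosse/pears, house 2 = blues/basketball/limes, house 3 = jazz/hockey/lemons.

3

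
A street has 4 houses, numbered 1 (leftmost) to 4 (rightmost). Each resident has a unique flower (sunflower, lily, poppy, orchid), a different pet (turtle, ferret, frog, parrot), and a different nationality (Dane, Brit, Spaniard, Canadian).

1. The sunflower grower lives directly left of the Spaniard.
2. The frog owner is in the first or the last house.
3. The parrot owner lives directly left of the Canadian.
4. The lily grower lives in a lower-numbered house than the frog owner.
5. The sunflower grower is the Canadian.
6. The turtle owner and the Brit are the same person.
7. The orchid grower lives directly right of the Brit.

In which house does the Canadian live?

3

The frog owner is in house 4 (clue 4).
The sunflower grower is narrowed to house 2 or 3; consider each.
Placing it in house 2 leads to a contradiction, so it's in house 3.
By clue 1, the Spaniard is in house 4.
Clue 5: the Canadian is in house 3.
Clue 3 places the parrot owner in house 2.
Clue 7: the orchid grower is in house 2.
The Brit is in house 1 (clue 7).
The only flower still possible for house 4 is poppy.
That leaves ferret as the pet for house 3.
That leaves Dane as the nationality for house 2.
House 1's flower must be lily (nothing else left).
House 1 pet: only turtle fits.
So: house 1 = lily/turtle/Brit, house 2 = orchid/parrot/Dane, house 3 = sunflower/ferret/Canadian, house 4 = poppy/frog/Spaniard.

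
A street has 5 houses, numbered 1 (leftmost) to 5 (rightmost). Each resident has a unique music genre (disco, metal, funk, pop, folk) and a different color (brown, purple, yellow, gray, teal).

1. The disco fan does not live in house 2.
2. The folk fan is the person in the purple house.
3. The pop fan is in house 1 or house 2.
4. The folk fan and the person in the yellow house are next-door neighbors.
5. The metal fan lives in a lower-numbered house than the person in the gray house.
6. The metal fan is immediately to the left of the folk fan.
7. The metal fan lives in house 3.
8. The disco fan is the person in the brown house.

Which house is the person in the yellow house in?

Clue 7 places the metal fan in house 3.
Clue 6 places the folk fan in house 4.
Clue 2: the person in the purple house is in house 4.
House 2's color must be teal (nothing else left).
So house 3 gets yellow for color.
House 5's color must be gray (nothing else left).
By clue 8, the disco fan is in house 1.
That leaves pop as the music genre for house 2.
So house 5 gets funk for music genre.
The only color still possible for house 1 is brown.
So: house 1 = disco/brown, house 2 = pop/teal, house 3 = metal/yellow, house 4 = folk/purple, house 5 = funk/gray.

3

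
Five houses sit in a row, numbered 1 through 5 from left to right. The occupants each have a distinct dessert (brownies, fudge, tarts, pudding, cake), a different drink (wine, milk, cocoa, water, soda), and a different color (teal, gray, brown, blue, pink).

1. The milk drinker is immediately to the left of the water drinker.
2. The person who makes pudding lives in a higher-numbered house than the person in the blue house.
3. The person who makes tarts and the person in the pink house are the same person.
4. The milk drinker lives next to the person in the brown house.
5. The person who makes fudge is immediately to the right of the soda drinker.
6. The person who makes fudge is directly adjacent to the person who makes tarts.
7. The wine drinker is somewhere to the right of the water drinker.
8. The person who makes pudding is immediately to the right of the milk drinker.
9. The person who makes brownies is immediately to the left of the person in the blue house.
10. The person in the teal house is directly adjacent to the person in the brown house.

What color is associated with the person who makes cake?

The person who makes brownies is narrowed to house 1 or 2; consider each.
Placing it in house 2 leads to a contradiction, so it's in house 1.
From clue 9, the person in the blue house must be in house 2.
That leaves gray as the color for house 1.
The person who makes pudding is narrowed to house 3 or 4; consider each.
Placing it in house 3 leads to a contradiction, so it's in house 4.
The milk drinker is in house 3 (clue 8).
That leaves water as the drink for house 4.
Clue 4: the person in the brown house is in house 4.
Clue 6 places the person who makes fudge in house 2.
By clue 6, the person who makes tarts is in house 3.
House 5 dessert: only cake fits.
So house 5 gets wine for drink.
Clue 3 places the person in the pink house in house 3.
From clue 5, the soda drinker must be in house 1.
So house 2 gets cocoa for drink.
So house 5 gets teal for color.
So: house 1 = brownies/soda/gray, house 2 = fudge/cocoa/blue, house 3 = tarts/milk/pink, house 4 = pudding/water/brown, house 5 = cake/wine/teal.

teal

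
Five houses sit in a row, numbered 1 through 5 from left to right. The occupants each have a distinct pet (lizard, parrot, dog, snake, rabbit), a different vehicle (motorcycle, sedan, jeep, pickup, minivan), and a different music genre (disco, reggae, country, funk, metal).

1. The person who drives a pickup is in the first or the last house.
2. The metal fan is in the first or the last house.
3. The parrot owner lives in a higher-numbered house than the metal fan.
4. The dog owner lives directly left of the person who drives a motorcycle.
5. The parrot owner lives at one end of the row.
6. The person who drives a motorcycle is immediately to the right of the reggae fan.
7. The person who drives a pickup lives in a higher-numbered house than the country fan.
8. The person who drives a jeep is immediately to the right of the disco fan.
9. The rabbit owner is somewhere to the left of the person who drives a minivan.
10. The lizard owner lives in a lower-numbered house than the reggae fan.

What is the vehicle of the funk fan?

The metal fan is in house 1 (clue 3).
Clue 5 places the parrot owner in house 5.
The person who drives a pickup is in house 5 (clue 7).
The only vehicle still possible for house 1 is sedan.
So house 5 gets funk for music genre.
House 4's pet must be snake (nothing else left).
House 2's vehicle must be minivan (nothing else left).
The only music genre still possible for house 4 is country.
From clue 9, the rabbit owner must be in house 1.
That leaves dog as the pet for house 3.
Clue 4 places the person who drives a motorcycle in house 4.
The reggae fan is in house 3 (clue 6).
House 2's pet must be lizard (nothing else left).
So house 3 gets jeep for vehicle.
House 2's music genre must be disco (nothing else left).
So: house 1 = rabbit/sedan/metal, house 2 = lizard/minivan/disco, house 3 = dog/jeep/reggae, house 4 = snake/motorcycle/country, house 5 = parrot/pickup/funk.

pickup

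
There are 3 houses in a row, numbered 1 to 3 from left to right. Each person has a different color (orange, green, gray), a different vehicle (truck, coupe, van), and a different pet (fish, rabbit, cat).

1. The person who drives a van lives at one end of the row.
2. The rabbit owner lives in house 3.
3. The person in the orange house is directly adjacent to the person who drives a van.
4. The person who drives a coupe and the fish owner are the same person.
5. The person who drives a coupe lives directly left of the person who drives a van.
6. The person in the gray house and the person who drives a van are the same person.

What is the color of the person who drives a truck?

green

The rabbit owner is in house 3 (clue 2).
From clue 3, the person in the orange house must be in house 2.
Clue 5: the person who drives a coupe is in house 2.
The person who drives a van is in house 3 (clue 5).
By clue 6, the person in the gray house is in house 3.
The only color still possible for house 1 is green.
House 1 vehicle: only truck fits.
From clue 4, the fish owner must be in house 2.
That leaves cat as the pet for house 1.
So: house 1 = green/truck/cat, house 2 = orange/coupe/fish, house 3 = gray/van/rabbit.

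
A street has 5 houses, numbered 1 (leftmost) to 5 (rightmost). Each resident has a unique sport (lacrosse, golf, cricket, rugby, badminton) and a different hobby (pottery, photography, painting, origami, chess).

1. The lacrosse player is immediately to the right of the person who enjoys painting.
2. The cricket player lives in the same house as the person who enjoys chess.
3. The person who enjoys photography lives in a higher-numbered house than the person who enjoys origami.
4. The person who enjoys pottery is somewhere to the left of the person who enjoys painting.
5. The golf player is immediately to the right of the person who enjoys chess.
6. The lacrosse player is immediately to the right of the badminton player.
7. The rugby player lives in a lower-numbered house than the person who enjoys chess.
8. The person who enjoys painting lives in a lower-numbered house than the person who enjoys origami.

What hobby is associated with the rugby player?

That leaves pottery as the hobby for house 1.
House 5's hobby must be photography (nothing else left).
House 1's sport must be rugby (nothing else left).
House 5 sport: only golf fits.
Clue 5: the person who enjoys chess is in house 4.
House 2 hobby: only painting fits.
So house 3 gets origami for hobby.
From clue 1, the lacrosse player must be in house 3.
Clue 2: the cricket player is in house 4.
From clue 6, the badminton player must be in house 2.
So: house 1 = rugby/pottery, house 2 = badminton/painting, house 3 = lacrosse/origami, house 4 = cricket/chess, house 5 = golf/photography.

pottery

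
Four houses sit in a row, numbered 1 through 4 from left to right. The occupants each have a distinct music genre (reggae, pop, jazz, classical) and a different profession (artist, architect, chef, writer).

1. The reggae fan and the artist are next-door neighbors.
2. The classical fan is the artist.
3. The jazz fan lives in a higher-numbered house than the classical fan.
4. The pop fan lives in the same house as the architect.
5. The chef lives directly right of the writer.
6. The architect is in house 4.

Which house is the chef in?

3

By clue 6, the architect is in house 4.
Clue 4: the pop fan is in house 4.
House 3's profession must be chef (nothing else left).
Clue 5: the writer is in house 2.
The only profession still possible for house 1 is artist.
From clue 1, the reggae fan must be in house 2.
Clue 2: the classical fan is in house 1.
House 3 music genre: only jazz fits.
So: house 1 = classical/artist, house 2 = reggae/writer, house 3 = jazz/chef, house 4 = pop/architect.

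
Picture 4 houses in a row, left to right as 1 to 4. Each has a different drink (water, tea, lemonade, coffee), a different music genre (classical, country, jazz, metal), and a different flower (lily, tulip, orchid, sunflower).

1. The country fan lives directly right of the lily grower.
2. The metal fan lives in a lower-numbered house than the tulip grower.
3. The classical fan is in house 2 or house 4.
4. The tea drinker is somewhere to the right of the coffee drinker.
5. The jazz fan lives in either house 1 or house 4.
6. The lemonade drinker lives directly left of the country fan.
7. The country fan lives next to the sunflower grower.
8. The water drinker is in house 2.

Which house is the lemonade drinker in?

1

Clue 8 places the water drinker in house 2.
That leaves tea as the drink for house 4.
So house 3 gets metal for music genre.
The tulip grower is in house 4 (clue 2).
House 1 music genre: only jazz fits.
The only flower still possible for house 2 is orchid.
The coffee drinker is narrowed to house 1 or 3; consider each.
Placing it in house 1 leads to a contradiction, so it's in house 3.
So house 1 gets lemonade for drink.
Clue 6: the country fan is in house 2.
The only music genre still possible for house 4 is classical.
From clue 1, the lily grower must be in house 1.
House 3's flower must be sunflower (nothing else left).
So: house 1 = lemonade/jazz/lily, house 2 = water/country/orchid, house 3 = coffee/metal/sunflower, house 4 = tea/classical/tulip.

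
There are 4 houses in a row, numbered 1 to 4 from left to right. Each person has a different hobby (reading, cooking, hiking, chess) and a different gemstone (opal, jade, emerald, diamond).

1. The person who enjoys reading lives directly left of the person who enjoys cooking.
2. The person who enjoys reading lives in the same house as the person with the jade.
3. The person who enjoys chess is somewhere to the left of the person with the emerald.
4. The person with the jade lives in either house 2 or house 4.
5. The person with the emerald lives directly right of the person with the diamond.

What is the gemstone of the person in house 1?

opal

By clue 4, the person with the jade is in house 2.
From clue 2, the person who enjoys reading must be in house 2.
Clue 5: the person with the emerald is in house 4.
The person with the diamond is in house 3 (clue 5).
House 1 gemstone: only opal fits.
From clue 1, the person who enjoys cooking must be in house 3.
That leaves chess as the hobby for house 1.
So house 4 gets hiking for hobby.
So: house 1 = chess/opal, house 2 = reading/jade, house 3 = cooking/diamond, house 4 = hiking/emerald.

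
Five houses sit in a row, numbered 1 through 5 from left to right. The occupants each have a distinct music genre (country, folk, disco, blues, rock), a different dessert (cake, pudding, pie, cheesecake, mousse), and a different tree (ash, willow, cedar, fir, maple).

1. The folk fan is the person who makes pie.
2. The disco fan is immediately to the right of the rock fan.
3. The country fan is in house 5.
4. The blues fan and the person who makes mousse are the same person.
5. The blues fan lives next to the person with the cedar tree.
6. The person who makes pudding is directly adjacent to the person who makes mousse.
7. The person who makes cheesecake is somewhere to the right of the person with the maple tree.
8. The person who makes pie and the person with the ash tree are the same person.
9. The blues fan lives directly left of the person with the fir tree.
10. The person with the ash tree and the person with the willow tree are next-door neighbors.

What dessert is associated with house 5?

Clue 3 places the country fan in house 5.
The disco fan is narrowed to house 2 or 3 or 4; consider each.
Placing it in house 2 and house 4 leads to a contradiction, so it's in house 3.
From clue 2, the rock fan must be in house 2.
The blues fan is narrowed to house 1 or 4; consider each.
Placing it in house 1 leads to a contradiction, so it's in house 4.
From clue 4, the person who makes mousse must be in house 4.
The person with the fir tree is in house 5 (clue 9).
So house 1 gets folk for music genre.
The person with the ash tree is in house 1 (clue 8).
The person with the willow tree is in house 2 (clue 10).
House 1's dessert must be pie (nothing else left).
House 3's tree must be cedar (nothing else left).
That leaves maple as the tree for house 4.
Clue 7: the person who makes cheesecake is in house 5.
House 2 dessert: only cake fits.
The only dessert still possible for house 3 is pudding.
So: house 1 = folk/pie/ash, house 2 = rock/cake/willow, house 3 = disco/pudding/cedar, house 4 = blues/mousse/maple, house 5 = country/cheesecake/fir.

cheesecake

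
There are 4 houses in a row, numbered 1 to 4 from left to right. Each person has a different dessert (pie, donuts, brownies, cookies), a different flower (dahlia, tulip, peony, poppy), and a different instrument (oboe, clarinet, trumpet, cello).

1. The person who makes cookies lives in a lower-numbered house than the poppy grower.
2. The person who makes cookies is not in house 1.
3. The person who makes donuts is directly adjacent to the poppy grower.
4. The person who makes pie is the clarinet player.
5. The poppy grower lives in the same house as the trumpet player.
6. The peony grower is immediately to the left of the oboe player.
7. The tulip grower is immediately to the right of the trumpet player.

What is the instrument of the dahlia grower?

oboe

The poppy grower is in house 3 (clue 5).
The trumpet player is in house 3 (clue 5).
Clue 7 places the tulip grower in house 4.
Clue 1: the person who makes cookies is in house 2.
The peony grower is in house 1 (clue 6).
From clue 6, the oboe player must be in house 2.
So house 3 gets brownies for dessert.
House 2 flower: only dahlia fits.
So house 1 gets pie for dessert.
The only dessert still possible for house 4 is donuts.
Clue 4: the clarinet player is in house 1.
That leaves cello as the instrument for house 4.
So: house 1 = pie/peony/clarinet, house 2 = cookies/dahlia/oboe, house 3 = brownies/poppy/trumpet, house 4 = donuts/tulip/cello.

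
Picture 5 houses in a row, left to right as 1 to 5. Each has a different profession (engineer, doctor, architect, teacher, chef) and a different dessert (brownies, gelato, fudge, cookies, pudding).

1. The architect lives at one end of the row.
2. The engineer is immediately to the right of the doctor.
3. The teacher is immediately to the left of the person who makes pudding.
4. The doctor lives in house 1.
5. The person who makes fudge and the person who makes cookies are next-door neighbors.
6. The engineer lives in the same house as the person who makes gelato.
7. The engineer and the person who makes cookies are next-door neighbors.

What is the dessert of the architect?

pudding

From clue 4, the doctor must be in house 1.
The only profession still possible for house 5 is architect.
The engineer is in house 2 (clue 2).
By clue 6, the person who makes gelato is in house 2.
Clue 5 places the person who makes fudge in house 4.
The person who makes cookies is in house 3 (clue 5).
That leaves brownies as the dessert for house 1.
That leaves pudding as the dessert for house 5.
From clue 3, the teacher must be in house 4.
That leaves chef as the profession for house 3.
So: house 1 = doctor/brownies, house 2 = engineer/gelato, house 3 = chef/cookies, house 4 = teacher/fudge, house 5 = architect/pudding.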